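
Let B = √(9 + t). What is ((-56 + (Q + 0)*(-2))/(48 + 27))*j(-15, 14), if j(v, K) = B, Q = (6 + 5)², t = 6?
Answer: -298*√15/75 ≈ -15.389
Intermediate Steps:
Q = 121 (Q = 11² = 121)
B = √15 (B = √(9 + 6) = √15 ≈ 3.8730)
j(v, K) = √15
((-56 + (Q + 0)*(-2))/(48 + 27))*j(-15, 14) = ((-56 + (121 + 0)*(-2))/(48 + 27))*√15 = ((-56 + 121*(-2))/75)*√15 = ((-56 - 242)*(1/75))*√15 = (-298*1/75)*√15 = -298*√15/75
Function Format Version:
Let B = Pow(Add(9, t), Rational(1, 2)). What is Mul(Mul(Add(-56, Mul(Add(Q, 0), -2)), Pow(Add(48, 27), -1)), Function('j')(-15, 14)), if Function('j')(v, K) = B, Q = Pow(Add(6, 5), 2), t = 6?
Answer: Mul(Rational(-298, 75), Pow(15, Rational(1, 2))) ≈ -15.389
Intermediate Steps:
Q = 121 (Q = Pow(11, 2) = 121)
B = Pow(15, Rational(1, 2)) (B = Pow(Add(9, 6), Rational(1, 2)) = Pow(15, Rational(1, 2)) ≈ 3.8730)
Function('j')(v, K) = Pow(15, Rational(1, 2))
Mul(Mul(Add(-56, Mul(Add(Q, 0), -2)), Pow(Add(48, 27), -1)), Function('j')(-15, 14)) = Mul(Mul(Add(-56, Mul(Add(121, 0), -2)), Pow(Add(48, 27), -1)), Pow(15, Rational(1, 2))) = Mul(Mul(Add(-56, Mul(121, -2)), Pow(75, -1)), Pow(15, Rational(1, 2))) = Mul(Mul(Add(-56, -242), Rational(1, 75)), Pow(15, Rational(1, 2))) = Mul(Mul(-298, Rational(1, 75)), Pow(15, Rational(1, 2))) = Mul(Rational(-298, 75), Pow(15, Rational(1, 2)))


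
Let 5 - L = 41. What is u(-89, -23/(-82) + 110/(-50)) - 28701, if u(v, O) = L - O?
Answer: -11781383/410 ≈ -28735.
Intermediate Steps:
L = -36 (L = 5 - 1*41 = 5 - 41 = -36)
u(v, O) = -36 - O
u(-89, -23/(-82) + 110/(-50)) - 28701 = (-36 - (-23/(-82) + 110/(-50))) - 28701 = (-36 - (-23*(-1/82) + 110*(-1/50))) - 28701 = (-36 - (23/82 - 11/5)) - 28701 = (-36 - 1*(-787/410)) - 28701 = (-36 + 787/410) - 28701 = -13973/410 - 28701 = -11781383/410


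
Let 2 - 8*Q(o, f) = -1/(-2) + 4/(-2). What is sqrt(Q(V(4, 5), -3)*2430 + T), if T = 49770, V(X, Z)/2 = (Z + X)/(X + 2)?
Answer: 3*sqrt(90370)/4 ≈ 225.46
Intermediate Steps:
V(X, Z) = 2*(X + Z)/(2 + X) (V(X, Z) = 2*((Z + X)/(X + 2)) = 2*((X + Z)/(2 + X)) = 2*(X + Z)/(2 + X))
Q(o, f) = 7/16 (Q(o, f) = 1/4 - (-1/(-2) + 4/(-2))/8 = 1/4 - (-1*(-1/2) + 4*(-1/2))/8 = 1/4 - (1/2 - 2)/8 = 1/4 - 1/8*(-3/2) = 1/4 + 3/16 = 7/16)
sqrt(Q(V(4, 5), -3)*2430 + T) = sqrt((7/16)*2430 + 49770) = sqrt(8505/8 + 49770) = sqrt(406665/8) = 3*sqrt(90370)/4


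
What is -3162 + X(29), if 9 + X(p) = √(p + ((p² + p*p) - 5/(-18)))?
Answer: -3171 + √61606/6 ≈ -3129.6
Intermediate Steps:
X(p) = -9 + √(5/18 + p + 2*p²) (X(p) = -9 + √(p + ((p² + p*p) - 5/(-18))) = -9 + √(p + ((p² + p²) - 5*(-1/18))) = -9 + √(p + (2*p² + 5/18)) = -9 + √(p + (5/18 + 2*p²)) = -9 + √(5/18 + p + 2*p²))
-3162 + X(29) = -3162 + (-9 + √(10 + 36*29 + 72*29²)/6) = -3162 + (-9 + √(10 + 1044 + 72*841)/6) = -3162 + (-9 + √(10 + 1044 + 60552)/6) = -3162 + (-9 + √61606/6) = -3171 + √61606/6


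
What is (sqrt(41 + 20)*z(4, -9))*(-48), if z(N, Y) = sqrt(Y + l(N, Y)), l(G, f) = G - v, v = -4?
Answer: -48*I*sqrt(61) ≈ -374.89*I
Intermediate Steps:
l(G, f) = 4 + G (l(G, f) = G - 1*(-4) = G + 4 = 4 + G)
z(N, Y) = sqrt(4 + N + Y) (z(N, Y) = sqrt(Y + (4 + N)) = sqrt(4 + N + Y))
(sqrt(41 + 20)*z(4, -9))*(-48) = (sqrt(41 + 20)*sqrt(4 + 4 - 9))*(-48) = (sqrt(61)*sqrt(-1))*(-48) = (sqrt(61)*I)*(-48) = (I*sqrt(61))*(-48) = -48*I*sqrt(61)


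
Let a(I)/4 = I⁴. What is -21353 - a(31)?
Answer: -3715437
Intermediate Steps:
a(I) = 4*I⁴
-21353 - a(31) = -21353 - 4*31⁴ = -21353 - 4*923521 = -21353 - 1*3694084 = -21353 - 3694084 = -3715437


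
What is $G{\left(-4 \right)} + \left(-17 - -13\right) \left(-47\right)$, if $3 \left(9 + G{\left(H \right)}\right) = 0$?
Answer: $179$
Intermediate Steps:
$G{\left(H \right)} = -9$ ($G{\left(H \right)} = -9 + \frac{1}{3} \cdot 0 = -9 + 0 = -9$)
$G{\left(-4 \right)} + \left(-17 - -13\right) \left(-47\right) = -9 + \left(-17 - -13\right) \left(-47\right) = -9 + \left(-17 + 13\right) \left(-47\right) = -9 - -188 = -9 + 188 = 179$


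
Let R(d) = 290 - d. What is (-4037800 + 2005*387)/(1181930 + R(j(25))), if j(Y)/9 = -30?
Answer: -652373/236498 ≈ -2.7585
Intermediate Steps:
j(Y) = -270 (j(Y) = 9*(-30) = -270)
(-4037800 + 2005*387)/(1181930 + R(j(25))) = (-4037800 + 2005*387)/(1181930 + (290 - 1*(-270))) = (-4037800 + 775935)/(1181930 + (290 + 270)) = -3261865/(1181930 + 560) = -3261865/1182490 = -3261865*1/1182490 = -652373/236498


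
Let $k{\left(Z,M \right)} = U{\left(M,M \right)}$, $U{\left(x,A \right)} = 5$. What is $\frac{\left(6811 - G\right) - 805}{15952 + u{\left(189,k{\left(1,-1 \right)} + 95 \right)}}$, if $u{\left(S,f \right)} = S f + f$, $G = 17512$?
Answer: $- \frac{5753}{17476} \approx -0.32919$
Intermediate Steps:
$k{\left(Z,M \right)} = 5$
$u{\left(S,f \right)} = f + S f$
$\frac{\left(6811 - G\right) - 805}{15952 + u{\left(189,k{\left(1,-1 \right)} + 95 \right)}} = \frac{\left(6811 - 17512\right) - 805}{15952 + \left(5 + 95\right) \left(1 + 189\right)} = \frac{\left(6811 - 17512\right) - 805}{15952 + 100 \cdot 190} = \frac{-10701 - 805}{15952 + 19000} = - \frac{11506}{34952} = \left(-11506\right) \frac{1}{34952} = - \frac{5753}{17476}$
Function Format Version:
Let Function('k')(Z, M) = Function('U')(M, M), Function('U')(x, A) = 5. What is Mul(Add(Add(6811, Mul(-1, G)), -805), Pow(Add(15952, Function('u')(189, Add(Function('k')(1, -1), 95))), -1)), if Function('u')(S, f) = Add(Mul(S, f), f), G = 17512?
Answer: Rational(-5753, 17476) ≈ -0.32919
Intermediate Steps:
Function('k')(Z, M) = 5
Function('u')(S, f) = Add(f, Mul(S, f))
Mul(Add(Add(6811, Mul(-1, G)), -805), Pow(Add(15952, Function('u')(189, Add(Function('k')(1, -1), 95))), -1)) = Mul(Add(Add(6811, Mul(-1, 17512)), -805), Pow(Add(15952, Mul(Add(5, 95), Add(1, 189))), -1)) = Mul(Add(Add(6811, -17512), -805), Pow(Add(15952, Mul(100, 190)), -1)) = Mul(Add(-10701, -805), Pow(Add(15952, 19000), -1)) = Mul(-11506, Pow(34952, -1)) = Mul(-11506, Rational(1, 34952)) = Rational(-5753, 17476)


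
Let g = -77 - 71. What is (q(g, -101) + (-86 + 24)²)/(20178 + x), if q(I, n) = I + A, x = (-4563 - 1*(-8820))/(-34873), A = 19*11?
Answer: 3166955/16364259 ≈ 0.19353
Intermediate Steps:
g = -148
A = 209
x = -99/811 (x = (-4563 + 8820)*(-1/34873) = 4257*(-1/34873) = -99/811 ≈ -0.12207)
q(I, n) = 209 + I (q(I, n) = I + 209 = 209 + I)
(q(g, -101) + (-86 + 24)²)/(20178 + x) = ((209 - 148) + (-86 + 24)²)/(20178 - 99/811) = (61 + (-62)²)/(16364259/811) = (61 + 3844)*(811/16364259) = 3905*(811/16364259) = 3166955/16364259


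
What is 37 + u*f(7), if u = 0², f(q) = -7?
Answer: 37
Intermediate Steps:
u = 0
37 + u*f(7) = 37 + 0*(-7) = 37 + 0 = 37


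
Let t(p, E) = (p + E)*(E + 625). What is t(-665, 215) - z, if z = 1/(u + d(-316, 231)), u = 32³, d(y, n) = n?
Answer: -12473622001/32999 ≈ -3.7800e+5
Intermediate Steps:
u = 32768
t(p, E) = (625 + E)*(E + p) (t(p, E) = (E + p)*(625 + E) = (625 + E)*(E + p))
z = 1/32999 (z = 1/(32768 + 231) = 1/32999 ≈ 3.0304e-5)
t(-665, 215) - z = (215² + 625*215 + 625*(-665) + 215*(-665)) - 1*1/32999 = (46225 + 134375 - 415625 - 142975) - 1/32999 = -378000 - 1/32999 = -12473622001/32999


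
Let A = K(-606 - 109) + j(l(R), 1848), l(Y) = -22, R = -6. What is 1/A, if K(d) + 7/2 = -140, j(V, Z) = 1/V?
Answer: -11/1579 ≈ -0.0069664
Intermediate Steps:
K(d) = -287/2 (K(d) = -7/2 - 140 = -287/2)
A = -1579/11 (A = -287/2 + 1/(-22) = -287/2 - 1/22 = -1579/11 ≈ -143.55)
1/A = 1/(-1579/11) = -11/1579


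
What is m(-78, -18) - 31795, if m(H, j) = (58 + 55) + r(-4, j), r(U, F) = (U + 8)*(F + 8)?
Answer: -31722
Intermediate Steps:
r(U, F) = (8 + F)*(8 + U) (r(U, F) = (8 + U)*(8 + F) = (8 + F)*(8 + U))
m(H, j) = 145 + 4*j (m(H, j) = (58 + 55) + (64 + 8*j + 8*(-4) + j*(-4)) = 113 + (64 + 8*j - 32 - 4*j) = 113 + (32 + 4*j) = 145 + 4*j)
m(-78, -18) - 31795 = (145 + 4*(-18)) - 31795 = (145 - 72) - 31795 = 73 - 31795 = -31722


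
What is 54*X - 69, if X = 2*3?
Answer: 255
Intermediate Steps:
X = 6
54*X - 69 = 54*6 - 69 = 324 - 69 = 255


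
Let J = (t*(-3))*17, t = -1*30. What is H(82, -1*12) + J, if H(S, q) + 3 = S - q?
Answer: 1621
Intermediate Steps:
t = -30
H(S, q) = -3 + S - q (H(S, q) = -3 + (S - q) = -3 + S - q)
J = 1530 (J = -30*(-3)*17 = 90*17 = 1530)
H(82, -1*12) + J = (-3 + 82 - (-1)*12) + 1530 = (-3 + 82 - 1*(-12)) + 1530 = (-3 + 82 + 12) + 1530 = 91 + 1530 = 1621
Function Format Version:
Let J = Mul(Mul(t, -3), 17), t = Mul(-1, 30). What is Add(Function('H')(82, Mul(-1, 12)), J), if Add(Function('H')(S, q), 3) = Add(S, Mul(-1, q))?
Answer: 1621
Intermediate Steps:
t = -30
Function('H')(S, q) = Add(-3, S, Mul(-1, q)) (Function('H')(S, q) = Add(-3, Add(S, Mul(-1, q))) = Add(-3, S, Mul(-1, q)))
J = 1530 (J = Mul(Mul(-30, -3), 17) = Mul(90, 17) = 1530)
Add(Function('H')(82, Mul(-1, 12)), J) = Add(Add(-3, 82, Mul(-1, Mul(-1, 12))), 1530) = Add(Add(-3, 82, Mul(-1, -12)), 1530) = Add(Add(-3, 82, 12), 1530) = Add(91, 1530) = 1621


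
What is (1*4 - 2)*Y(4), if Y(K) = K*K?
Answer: 32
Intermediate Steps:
Y(K) = K**2
(1*4 - 2)*Y(4) = (1*4 - 2)*4**2 = (4 - 2)*16 = 2*16 = 32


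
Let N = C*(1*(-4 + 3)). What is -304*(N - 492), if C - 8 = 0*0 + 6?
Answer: 153824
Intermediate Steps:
C = 14 (C = 8 + (0*0 + 6) = 8 + (0 + 6) = 8 + 6 = 14)
N = -14 (N = 14*(1*(-4 + 3)) = 14*(1*(-1)) = 14*(-1) = -14)
-304*(N - 492) = -304*(-14 - 492) = -304*(-506) = 153824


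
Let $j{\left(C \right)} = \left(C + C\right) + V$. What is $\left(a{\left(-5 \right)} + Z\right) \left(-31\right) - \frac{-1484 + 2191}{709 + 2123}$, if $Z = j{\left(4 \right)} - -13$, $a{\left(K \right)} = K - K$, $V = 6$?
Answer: $- \frac{2371091}{2832} \approx -837.25$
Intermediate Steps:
$j{\left(C \right)} = 6 + 2 C$ ($j{\left(C \right)} = \left(C + C\right) + 6 = 2 C + 6 = 6 + 2 C$)
$a{\left(K \right)} = 0$
$Z = 27$ ($Z = \left(6 + 2 \cdot 4\right) - -13 = \left(6 + 8\right) + 13 = 14 + 13 = 27$)
$\left(a{\left(-5 \right)} + Z\right) \left(-31\right) - \frac{-1484 + 2191}{709 + 2123} = \left(0 + 27\right) \left(-31\right) - \frac{-1484 + 2191}{709 + 2123} = 27 \left(-31\right) - \frac{707}{2832} = -837 - 707 \cdot \frac{1}{2832} = -837 - \frac{707}{2832} = - \frac{2371091}{2832}$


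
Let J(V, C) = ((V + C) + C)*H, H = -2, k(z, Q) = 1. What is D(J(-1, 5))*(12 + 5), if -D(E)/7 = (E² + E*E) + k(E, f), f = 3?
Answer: -77231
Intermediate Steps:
J(V, C) = -4*C - 2*V (J(V, C) = ((V + C) + C)*(-2) = ((C + V) + C)*(-2) = (V + 2*C)*(-2) = -4*C - 2*V)
D(E) = -7 - 14*E² (D(E) = -7*((E² + E*E) + 1) = -7*((E² + E²) + 1) = -7*(2*E² + 1) = -7*(1 + 2*E²) = -7 - 14*E²)
D(J(-1, 5))*(12 + 5) = (-7 - 14*(-4*5 - 2*(-1))²)*(12 + 5) = (-7 - 14*(-20 + 2)²)*17 = (-7 - 14*(-18)²)*17 = (-7 - 14*324)*17 = (-7 - 4536)*17 = -4543*17 = -77231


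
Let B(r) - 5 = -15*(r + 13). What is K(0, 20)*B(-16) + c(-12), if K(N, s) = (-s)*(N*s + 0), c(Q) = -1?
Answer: -1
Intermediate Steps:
B(r) = -190 - 15*r (B(r) = 5 - 15*(r + 13) = 5 - 15*(13 + r) = 5 + (-195 - 15*r) = -190 - 15*r)
K(N, s) = -N*s**2 (K(N, s) = (-s)*(N*s) = -N*s**2)
K(0, 20)*B(-16) + c(-12) = (-1*0*20**2)*(-190 - 15*(-16)) - 1 = (-1*0*400)*(-190 + 240) - 1 = 0*50 - 1 = 0 - 1 = -1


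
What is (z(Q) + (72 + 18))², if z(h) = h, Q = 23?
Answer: 12769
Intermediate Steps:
(z(Q) + (72 + 18))² = (23 + (72 + 18))² = (23 + 90)² = 113² = 12769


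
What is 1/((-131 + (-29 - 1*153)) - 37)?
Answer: -1/350 ≈ -0.0028571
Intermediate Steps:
1/((-131 + (-29 - 1*153)) - 37) = 1/((-131 + (-29 - 153)) - 37) = 1/((-131 - 182) - 37) = 1/(-313 - 37) = 1/(-350) = -1/350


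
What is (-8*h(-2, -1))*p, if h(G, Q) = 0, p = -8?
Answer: 0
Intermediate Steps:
(-8*h(-2, -1))*p = -8*0*(-8) = 0*(-8) = 0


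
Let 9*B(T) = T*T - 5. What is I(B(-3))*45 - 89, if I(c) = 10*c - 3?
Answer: -24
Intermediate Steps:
B(T) = -5/9 + T**2/9 (B(T) = (T*T - 5)/9 = (T**2 - 5)/9 = (-5 + T**2)/9 = -5/9 + T**2/9)
I(c) = -3 + 10*c
I(B(-3))*45 - 89 = (-3 + 10*(-5/9 + (1/9)*(-3)**2))*45 - 89 = (-3 + 10*(-5/9 + (1/9)*9))*45 - 89 = (-3 + 10*(-5/9 + 1))*45 - 89 = (-3 + 10*(4/9))*45 - 89 = (-3 + 40/9)*45 - 89 = (13/9)*45 - 89 = 65 - 89 = -24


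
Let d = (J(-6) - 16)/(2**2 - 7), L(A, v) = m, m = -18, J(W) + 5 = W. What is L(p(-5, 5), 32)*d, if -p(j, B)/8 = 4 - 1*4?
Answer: -162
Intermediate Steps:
J(W) = -5 + W
p(j, B) = 0 (p(j, B) = -8*(4 - 1*4) = -8*(4 - 4) = -8*0 = 0)
L(A, v) = -18
d = 9 (d = ((-5 - 6) - 16)/(2**2 - 7) = (-11 - 16)/(4 - 7) = -27/(-3) = -27*(-1/3) = 9)
L(p(-5, 5), 32)*d = -18*9 = -162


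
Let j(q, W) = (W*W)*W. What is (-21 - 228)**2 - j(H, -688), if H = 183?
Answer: 325722673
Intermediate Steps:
j(q, W) = W**3 (j(q, W) = W**2*W = W**3)
(-21 - 228)**2 - j(H, -688) = (-21 - 228)**2 - 1*(-688)**3 = (-249)**2 - 1*(-325660672) = 62001 + 325660672 = 325722673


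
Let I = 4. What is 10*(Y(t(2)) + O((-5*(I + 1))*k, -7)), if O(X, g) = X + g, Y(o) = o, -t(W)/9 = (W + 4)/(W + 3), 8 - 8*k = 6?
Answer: -481/2 ≈ -240.50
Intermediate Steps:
k = ¼ (k = 1 - ⅛*6 = 1 - ¾ = ¼ ≈ 0.25000)
t(W) = -9*(4 + W)/(3 + W) (t(W) = -9*(W + 4)/(W + 3) = -9*(4 + W)/(3 + W))
10*(Y(t(2)) + O((-5*(I + 1))*k, -7)) = 10*(9*(-4 - 1*2)/(3 + 2) + (-5*(4 + 1)*(¼) - 7)) = 10*(9*(-4 - 2)/5 + (-5*5*(¼) - 7)) = 10*(9*(⅕)*(-6) + (-25*¼ - 7)) = 10*(-54/5 + (-25/4 - 7)) = 10*(-54/5 - 53/4) = 10*(-481/20) = -481/2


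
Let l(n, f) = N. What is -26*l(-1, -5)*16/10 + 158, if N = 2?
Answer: 374/5 ≈ 74.800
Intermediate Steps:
l(n, f) = 2
-26*l(-1, -5)*16/10 + 158 = -52*16/10 + 158 = -52*16*(⅒) + 158 = -52*8/5 + 158 = -26*16/5 + 158 = -416/5 + 158 = 374/5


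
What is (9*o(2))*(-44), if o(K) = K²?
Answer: -1584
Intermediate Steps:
(9*o(2))*(-44) = (9*2²)*(-44) = (9*4)*(-44) = 36*(-44) = -1584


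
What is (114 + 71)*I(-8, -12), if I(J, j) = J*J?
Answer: 11840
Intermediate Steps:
I(J, j) = J²
(114 + 71)*I(-8, -12) = (114 + 71)*(-8)² = 185*64 = 11840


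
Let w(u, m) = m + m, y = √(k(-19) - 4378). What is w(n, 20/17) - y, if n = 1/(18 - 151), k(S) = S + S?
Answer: 40/17 - 8*I*√69 ≈ 2.3529 - 66.453*I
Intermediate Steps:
k(S) = 2*S
y = 8*I*√69 (y = √(2*(-19) - 4378) = √(-38 - 4378) = √(-4416) = 8*I*√69 ≈ 66.453*I)
n = -1/133 (n = 1/(-133) = -1/133 ≈ -0.0075188)
w(u, m) = 2*m
w(n, 20/17) - y = 2*(20/17) - 8*I*√69 = 40/17 - 8*I*√69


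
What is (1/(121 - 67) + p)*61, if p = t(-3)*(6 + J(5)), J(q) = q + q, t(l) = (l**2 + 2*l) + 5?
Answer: 421693/54 ≈ 7809.1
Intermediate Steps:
t(l) = 5 + l**2 + 2*l
J(q) = 2*q
p = 128 (p = (5 + (-3)**2 + 2*(-3))*(6 + 2*5) = (5 + 9 - 6)*(6 + 10) = 8*16 = 128)
(1/(121 - 67) + p)*61 = (1/(121 - 67) + 128)*61 = (1/54 + 128)*61 = (6913/54)*61 = 421693/54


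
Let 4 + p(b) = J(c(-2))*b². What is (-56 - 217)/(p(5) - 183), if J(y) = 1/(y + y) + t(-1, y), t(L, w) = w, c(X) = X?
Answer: 156/139 ≈ 1.1223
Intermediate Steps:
J(y) = y + 1/(2*y) (J(y) = 1/(y + y) + y = 1/(2*y) + y = y + 1/(2*y))
p(b) = -4 - 9*b²/4 (p(b) = -4 + (-2 + (½)/(-2))*b² = -4 + (-2 + (½)*(-½))*b² = -4 + (-2 - ¼)*b² = -4 - 9*b²/4)
(-56 - 217)/(p(5) - 183) = (-56 - 217)/((-4 - 9/4*5²) - 183) = -273/((-4 - 9/4*25) - 183) = -273/((-4 - 225/4) - 183) = -273/(-241/4 - 183) = -273/(-973/4) = -273*(-4/973) = 156/139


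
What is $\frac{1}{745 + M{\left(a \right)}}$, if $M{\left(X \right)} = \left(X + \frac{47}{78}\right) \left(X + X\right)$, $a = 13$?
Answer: $\frac{3}{3296} \approx 0.00091019$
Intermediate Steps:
$M{\left(X \right)} = 2 X \left(\frac{47}{78} + X\right)$ ($M{\left(X \right)} = \left(X + 47 \cdot \frac{1}{78}\right) 2 X = \left(X + \frac{47}{78}\right) 2 X = \left(\frac{47}{78} + X\right) 2 X = 2 X \left(\frac{47}{78} + X\right)$)
$\frac{1}{745 + M{\left(a \right)}} = \frac{1}{745 + \frac{1}{39} \cdot 13 \left(47 + 78 \cdot 13\right)} = \frac{1}{745 + \frac{1}{39} \cdot 13 \left(47 + 1014\right)} = \frac{1}{745 + \frac{1}{39} \cdot 13 \cdot 1061} = \frac{1}{745 + \frac{1061}{3}} = \frac{1}{\frac{3296}{3}} = \frac{3}{3296}$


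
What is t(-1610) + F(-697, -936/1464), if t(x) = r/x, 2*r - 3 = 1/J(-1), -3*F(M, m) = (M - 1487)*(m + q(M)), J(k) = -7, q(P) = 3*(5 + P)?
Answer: -103931263861/68747 ≈ -1.5118e+6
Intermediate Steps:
q(P) = 15 + 3*P
F(M, m) = -(-1487 + M)*(15 + m + 3*M)/3 (F(M, m) = -(M - 1487)*(m + (15 + 3*M))/3 = -(-1487 + M)*(15 + m + 3*M)/3)
r = 10/7 (r = 3/2 + (1/2)/(-7) = 3/2 + (1/2)*(-1/7) = 3/2 - 1/14 = 10/7 ≈ 1.4286)
t(x) = 10/(7*x)
t(-1610) + F(-697, -936/1464) = (10/7)/(-1610) + (7435 - 1*(-697)**2 + 1482*(-697) + 1487*(-936/1464)/3 - 1/3*(-697)*(-936/1464)) = (10/7)*(-1/1610) + (7435 - 1*485809 - 1032954 + 1487*(-936*1/1464)/3 - 1/3*(-697)*(-936*1/1464)) = -1/1127 + (7435 - 485809 - 1032954 + (1487/3)*(-39/61) - 1/3*(-697)*(-39/61)) = -1/1127 + (7435 - 485809 - 1032954 - 19331/61 - 9061/61) = -1/1127 - 92219400/61 = -103931263861/68747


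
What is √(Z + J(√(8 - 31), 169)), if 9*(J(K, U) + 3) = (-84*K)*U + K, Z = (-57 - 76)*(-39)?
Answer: √(46656 - 14195*I*√23)/3 ≈ 84.717 - 44.643*I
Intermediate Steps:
Z = 5187 (Z = -133*(-39) = 5187)
J(K, U) = -3 + K/9 - 28*K*U/3 (J(K, U) = -3 + ((-84*K)*U + K)/9 = -3 + (-84*K*U + K)/9 = -3 + (K - 84*K*U)/9 = -3 + (K/9 - 28*K*U/3) = -3 + K/9 - 28*K*U/3)
√(Z + J(√(8 - 31), 169)) = √(5187 + (-3 + √(8 - 31)/9 - 28/3*√(8 - 31)*169)) = √(5187 + (-3 + √(-23)/9 - 28/3*√(-23)*169)) = √(5187 + (-3 + (I*√23)/9 - 28/3*I*√23*169)) = √(5187 + (-3 + I*√23/9 - 4732*I*√23/3)) = √(5187 + (-3 - 14195*I*√23/9)) = √(5184 - 14195*I*√23/9)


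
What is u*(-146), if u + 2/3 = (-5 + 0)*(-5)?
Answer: -10658/3 ≈ -3552.7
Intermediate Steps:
u = 73/3 (u = -2/3 + (-5 + 0)*(-5) = -2/3 - 5*(-5) = -2/3 + 25 = 73/3 ≈ 24.333)
u*(-146) = (73/3)*(-146) = -10658/3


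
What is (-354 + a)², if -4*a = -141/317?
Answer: 201359510361/1607824 ≈ 1.2524e+5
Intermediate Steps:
a = 141/1268 (a = -(-141)/(4*317) = -¼*(-141/317) = 141/1268 ≈ 0.11120)
(-354 + a)² = (-354 + 141/1268)² = (-448731/1268)² = 201359510361/1607824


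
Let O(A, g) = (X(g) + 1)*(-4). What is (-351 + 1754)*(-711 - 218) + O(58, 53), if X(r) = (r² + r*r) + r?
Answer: -1326075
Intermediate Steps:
X(r) = r + 2*r² (X(r) = (r² + r²) + r = 2*r² + r = r + 2*r²)
O(A, g) = -4 - 4*g*(1 + 2*g) (O(A, g) = (g*(1 + 2*g) + 1)*(-4) = (1 + g*(1 + 2*g))*(-4) = -4 - 4*g*(1 + 2*g))
(-351 + 1754)*(-711 - 218) + O(58, 53) = (-351 + 1754)*(-711 - 218) + (-4 - 4*53*(1 + 2*53)) = 1403*(-929) + (-4 - 4*53*(1 + 106)) = -1303387 + (-4 - 4*53*107) = -1303387 + (-4 - 22684) = -1303387 - 22688 = -1326075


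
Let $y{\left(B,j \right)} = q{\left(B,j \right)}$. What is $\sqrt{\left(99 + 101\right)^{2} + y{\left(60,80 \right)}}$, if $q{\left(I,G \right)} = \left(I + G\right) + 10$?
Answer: $5 \sqrt{1606} \approx 200.37$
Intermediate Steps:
$q{\left(I,G \right)} = 10 + G + I$ ($q{\left(I,G \right)} = \left(G + I\right) + 10 = 10 + G + I$)
$y{\left(B,j \right)} = 10 + B + j$ ($y{\left(B,j \right)} = 10 + j + B = 10 + B + j$)
$\sqrt{\left(99 + 101\right)^{2} + y{\left(60,80 \right)}} = \sqrt{\left(99 + 101\right)^{2} + \left(10 + 60 + 80\right)} = \sqrt{200^{2} + 150} = \sqrt{40000 + 150} = \sqrt{40150} = 5 \sqrt{1606}$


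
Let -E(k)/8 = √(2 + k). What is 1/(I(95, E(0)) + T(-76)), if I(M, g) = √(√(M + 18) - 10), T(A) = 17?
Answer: 1/(17 + √(-10 + √113)) ≈ 0.056199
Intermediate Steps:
E(k) = -8*√(2 + k)
I(M, g) = √(-10 + √(18 + M)) (I(M, g) = √(√(18 + M) - 10) = √(-10 + √(18 + M)))
1/(I(95, E(0)) + T(-76)) = 1/(√(-10 + √(18 + 95)) + 17) = 1/(√(-10 + √113) + 17) = 1/(17 + √(-10 + √113))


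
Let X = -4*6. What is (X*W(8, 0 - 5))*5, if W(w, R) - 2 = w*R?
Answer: 4560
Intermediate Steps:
X = -24
W(w, R) = 2 + R*w (W(w, R) = 2 + w*R = 2 + R*w)
(X*W(8, 0 - 5))*5 = -24*(2 + (0 - 5)*8)*5 = -24*(2 - 5*8)*5 = -24*(2 - 40)*5 = -24*(-38)*5 = 912*5 = 4560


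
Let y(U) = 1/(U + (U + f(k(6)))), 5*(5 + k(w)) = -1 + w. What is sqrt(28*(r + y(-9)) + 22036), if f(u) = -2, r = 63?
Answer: sqrt(594965)/5 ≈ 154.27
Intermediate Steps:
k(w) = -26/5 + w/5 (k(w) = -5 + (-1 + w)/5 = -5 + (-1/5 + w/5) = -26/5 + w/5)
y(U) = 1/(-2 + 2*U) (y(U) = 1/(U + (U - 2)) = 1/(U + (-2 + U)) = 1/(-2 + 2*U))
sqrt(28*(r + y(-9)) + 22036) = sqrt(28*(63 + 1/(2*(-1 - 9))) + 22036) = sqrt(28*(63 + (1/2)/(-10)) + 22036) = sqrt(28*(63 + (1/2)*(-1/10)) + 22036) = sqrt(28*(63 - 1/20) + 22036) = sqrt(28*(1259/20) + 22036) = sqrt(8813/5 + 22036) = sqrt(118993/5) = sqrt(594965)/5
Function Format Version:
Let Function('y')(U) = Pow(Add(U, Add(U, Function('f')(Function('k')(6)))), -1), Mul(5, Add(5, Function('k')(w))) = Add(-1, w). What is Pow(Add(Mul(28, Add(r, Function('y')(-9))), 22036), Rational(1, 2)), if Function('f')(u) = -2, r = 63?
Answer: Mul(Rational(1, 5), Pow(594965, Rational(1, 2))) ≈ 154.27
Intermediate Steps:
Function('k')(w) = Add(Rational(-26, 5), Mul(Rational(1, 5), w)) (Function('k')(w) = Add(-5, Mul(Rational(1, 5), Add(-1, w))) = Add(-5, Add(Rational(-1, 5), Mul(Rational(1, 5), w))) = Add(Rational(-26, 5), Mul(Rational(1, 5), w)))
Function('y')(U) = Pow(Add(-2, Mul(2, U)), -1) (Function('y')(U) = Pow(Add(U, Add(U, -2)), -1) = Pow(Add(U, Add(-2, U)), -1) = Pow(Add(-2, Mul(2, U)), -1))
Pow(Add(Mul(28, Add(r, Function('y')(-9))), 22036), Rational(1, 2)) = Pow(Add(Mul(28, Add(63, Mul(Rational(1, 2), Pow(Add(-1, -9), -1)))), 22036), Rational(1, 2)) = Pow(Add(Mul(28, Add(63, Mul(Rational(1, 2), Pow(-10, -1)))), 22036), Rational(1, 2)) = Pow(Add(Mul(28, Add(63, Mul(Rational(1, 2), Rational(-1, 10)))), 22036), Rational(1, 2)) = Pow(Add(Mul(28, Add(63, Rational(-1, 20))), 22036), Rational(1, 2)) = Pow(Add(Mul(28, Rational(1259, 20)), 22036), Rational(1, 2)) = Pow(Add(Rational(8813, 5), 22036), Rational(1, 2)) = Pow(Rational(118993, 5), Rational(1, 2)) = Mul(Rational(1, 5), Pow(594965, Rational(1, 2)))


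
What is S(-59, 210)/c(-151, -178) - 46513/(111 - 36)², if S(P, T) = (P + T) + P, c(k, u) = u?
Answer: -4398407/500625 ≈ -8.7858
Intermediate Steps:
S(P, T) = T + 2*P
S(-59, 210)/c(-151, -178) - 46513/(111 - 36)² = (210 + 2*(-59))/(-178) - 46513/(111 - 36)² = (210 - 118)*(-1/178) - 46513/(75²) = 92*(-1/178) - 46513/5625 = -46/89 - 46513*1/5625 = -46/89 - 46513/5625 = -4398407/500625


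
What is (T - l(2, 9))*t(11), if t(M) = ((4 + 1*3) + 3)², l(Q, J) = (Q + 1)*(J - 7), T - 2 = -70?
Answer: -7400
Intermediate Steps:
T = -68 (T = 2 - 70 = -68)
l(Q, J) = (1 + Q)*(-7 + J)
t(M) = 100 (t(M) = ((4 + 3) + 3)² = (7 + 3)² = 10² = 100)
(T - l(2, 9))*t(11) = (-68 - (-7 + 9 - 7*2 + 9*2))*100 = (-68 - (-7 + 9 - 14 + 18))*100 = (-68 - 1*6)*100 = (-68 - 6)*100 = -74*100 = -7400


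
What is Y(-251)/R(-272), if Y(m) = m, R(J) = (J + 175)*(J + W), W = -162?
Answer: -251/42098 ≈ -0.0059623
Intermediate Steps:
R(J) = (-162 + J)*(175 + J) (R(J) = (J + 175)*(J - 162) = (175 + J)*(-162 + J) = (-162 + J)*(175 + J))
Y(-251)/R(-272) = -251/(-28350 + (-272)² + 13*(-272)) = -251/(-28350 + 73984 - 3536) = -251/42098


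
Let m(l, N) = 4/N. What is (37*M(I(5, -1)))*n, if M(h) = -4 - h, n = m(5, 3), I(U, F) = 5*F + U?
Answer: -592/3 ≈ -197.33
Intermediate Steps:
I(U, F) = U + 5*F
n = 4/3 ≈ 1.3333
(37*M(I(5, -1)))*n = (37*(-4 - (5 + 5*(-1))))*(4/3) = (37*(-4 - (5 - 5)))*(4/3) = (37*(-4 - 1*0))*(4/3) = (37*(-4 + 0))*(4/3) = (37*(-4))*(4/3) = -148*4/3 = -592/3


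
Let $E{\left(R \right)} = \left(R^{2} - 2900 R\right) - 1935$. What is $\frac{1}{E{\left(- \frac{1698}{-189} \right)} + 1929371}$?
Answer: $\frac{3969}{7546905640} \approx 5.2591 \cdot 10^{-7}$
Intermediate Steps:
$E{\left(R \right)} = -1935 + R^{2} - 2900 R$
$\frac{1}{E{\left(- \frac{1698}{-189} \right)} + 1929371} = \frac{1}{\left(-1935 + \left(- \frac{1698}{-189}\right)^{2} - 2900 \left(- \frac{1698}{-189}\right)\right) + 1929371} = \frac{1}{\left(-1935 + \left(\left(-1698\right) \left(- \frac{1}{189}\right)\right)^{2} - 2900 \left(\left(-1698\right) \left(- \frac{1}{189}\right)\right)\right) + 1929371} = \frac{1}{\left(-1935 + \left(\frac{566}{63}\right)^{2} - \frac{1641400}{63}\right) + 1929371} = \frac{1}{\left(-1935 + \frac{320356}{3969} - \frac{1641400}{63}\right) + 1929371} = \frac{1}{- \frac{110767859}{3969} + 1929371} = \frac{1}{\frac{7546905640}{3969}} = \frac{3969}{7546905640}$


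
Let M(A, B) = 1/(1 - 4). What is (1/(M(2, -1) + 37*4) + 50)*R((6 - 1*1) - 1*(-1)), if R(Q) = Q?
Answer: 132918/443 ≈ 300.04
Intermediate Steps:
M(A, B) = -⅓ (M(A, B) = 1/(-3) = -⅓)
(1/(M(2, -1) + 37*4) + 50)*R((6 - 1*1) - 1*(-1)) = (1/(-⅓ + 37*4) + 50)*((6 - 1*1) - 1*(-1)) = (1/(-⅓ + 148) + 50)*((6 - 1) + 1) = (1/(443/3) + 50)*(5 + 1) = (3/443 + 50)*6 = (22153/443)*6 = 132918/443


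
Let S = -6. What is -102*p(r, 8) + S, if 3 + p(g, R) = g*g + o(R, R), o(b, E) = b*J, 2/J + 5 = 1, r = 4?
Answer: -924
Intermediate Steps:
J = -1/2 (J = 2/(-5 + 1) = 2/(-4) = 2*(-1/4) = -1/2 ≈ -0.50000)
o(b, E) = -b/2 (o(b, E) = b*(-1/2) = -b/2)
p(g, R) = -3 + g**2 - R/2 (p(g, R) = -3 + (g*g - R/2) = -3 + (g**2 - R/2) = -3 + g**2 - R/2)
-102*p(r, 8) + S = -102*(-3 + 4**2 - 1/2*8) - 6 = -102*(-3 + 16 - 4) - 6 = -102*9 - 6 = -918 - 6 = -924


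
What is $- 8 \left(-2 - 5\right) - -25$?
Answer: $81$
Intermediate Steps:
$- 8 \left(-2 - 5\right) - -25 = \left(-8\right) \left(-7\right) + 25 = 56 + 25 = 81$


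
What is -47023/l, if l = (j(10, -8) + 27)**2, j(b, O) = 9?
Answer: -47023/1296 ≈ -36.283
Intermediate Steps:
l = 1296 (l = (9 + 27)**2 = 36**2 = 1296)
-47023/l = -47023/1296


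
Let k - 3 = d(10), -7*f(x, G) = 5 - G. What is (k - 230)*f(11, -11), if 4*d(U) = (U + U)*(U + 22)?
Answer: 1072/7 ≈ 153.14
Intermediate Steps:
f(x, G) = -5/7 + G/7 (f(x, G) = -(5 - G)/7 = -5/7 + G/7)
d(U) = U*(22 + U)/2 (d(U) = ((U + U)*(U + 22))/4 = ((2*U)*(22 + U))/4 = (2*U*(22 + U))/4 = U*(22 + U)/2)
k = 163 (k = 3 + (1/2)*10*(22 + 10) = 3 + (1/2)*10*32 = 3 + 160 = 163)
(k - 230)*f(11, -11) = (163 - 230)*(-5/7 + (1/7)*(-11)) = -67*(-5/7 - 11/7) = -67*(-16/7) = 1072/7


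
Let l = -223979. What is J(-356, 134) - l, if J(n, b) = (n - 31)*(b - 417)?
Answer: 333500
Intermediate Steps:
J(n, b) = (-417 + b)*(-31 + n) (J(n, b) = (-31 + n)*(-417 + b) = (-417 + b)*(-31 + n))
J(-356, 134) - l = (12927 - 417*(-356) - 31*134 + 134*(-356)) - 1*(-223979) = (12927 + 148452 - 4154 - 47704) + 223979 = 109521 + 223979 = 333500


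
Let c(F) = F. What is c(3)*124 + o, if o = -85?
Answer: 287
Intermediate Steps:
c(3)*124 + o = 3*124 - 85 = 372 - 85 = 287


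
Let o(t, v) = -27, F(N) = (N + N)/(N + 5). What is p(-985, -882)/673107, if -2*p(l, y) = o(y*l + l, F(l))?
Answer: 9/448738 ≈ 2.0056e-5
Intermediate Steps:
F(N) = 2*N/(5 + N) (F(N) = (2*N)/(5 + N) = 2*N/(5 + N))
p(l, y) = 27/2 (p(l, y) = -½*(-27) = 27/2)
p(-985, -882)/673107 = (27/2)/673107 = (27/2)*(1/673107) = 9/448738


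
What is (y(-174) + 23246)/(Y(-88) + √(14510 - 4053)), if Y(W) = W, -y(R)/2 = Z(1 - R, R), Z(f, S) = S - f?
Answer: 2107072/2713 + 23944*√10457/2713 ≈ 1679.2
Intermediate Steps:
y(R) = 2 - 4*R (y(R) = -2*(R - (1 - R)) = -2*(R + (-1 + R)) = -2*(-1 + 2*R) = 2 - 4*R)
(y(-174) + 23246)/(Y(-88) + √(14510 - 4053)) = ((2 - 4*(-174)) + 23246)/(-88 + √(14510 - 4053)) = ((2 + 696) + 23246)/(-88 + √10457) = (698 + 23246)/(-88 + √10457) = 23944/(-88 + √10457)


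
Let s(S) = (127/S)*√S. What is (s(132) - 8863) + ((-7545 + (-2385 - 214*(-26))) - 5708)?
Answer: -18937 + 127*√33/66 ≈ -18926.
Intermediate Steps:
s(S) = 127/√S
(s(132) - 8863) + ((-7545 + (-2385 - 214*(-26))) - 5708) = (127/√132 - 8863) + ((-7545 + (-2385 - 214*(-26))) - 5708) = (127*(√33/66) - 8863) + ((-7545 + (-2385 + 5564)) - 5708) = (127*√33/66 - 8863) + ((-7545 + 3179) - 5708) = (-8863 + 127*√33/66) + (-4366 - 5708) = (-8863 + 127*√33/66) - 10074 = -18937 + 127*√33/66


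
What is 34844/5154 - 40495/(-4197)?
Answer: 59158583/3605223 ≈ 16.409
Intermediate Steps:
34844/5154 - 40495/(-4197) = 34844*(1/5154) - 40495*(-1/4197) = 17422/2577 + 40495/4197 = 59158583/3605223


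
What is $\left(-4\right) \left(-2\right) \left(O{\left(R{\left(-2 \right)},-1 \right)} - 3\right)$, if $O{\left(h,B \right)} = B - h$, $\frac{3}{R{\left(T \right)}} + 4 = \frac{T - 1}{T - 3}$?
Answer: $- \frac{424}{17} \approx -24.941$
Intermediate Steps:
$R{\left(T \right)} = \frac{3}{-4 + \frac{-1 + T}{-3 + T}}$ ($R{\left(T \right)} = \frac{3}{-4 + \frac{T - 1}{T - 3}} = \frac{3}{-4 + \frac{-1 + T}{-3 + T}}$)
$\left(-4\right) \left(-2\right) \left(O{\left(R{\left(-2 \right)},-1 \right)} - 3\right) = \left(-4\right) \left(-2\right) \left(\left(-1 - \frac{3 \left(3 - -2\right)}{-11 + 3 \left(-2\right)}\right) - 3\right) = 8 \left(\left(-1 - \frac{3 \left(3 + 2\right)}{-11 - 6}\right) - 3\right) = 8 \left(\left(-1 - 3 \frac{1}{-17} \cdot 5\right) - 3\right) = 8 \left(\left(-1 - 3 \left(- \frac{1}{17}\right) 5\right) - 3\right) = 8 \left(\left(-1 - - \frac{15}{17}\right) - 3\right) = 8 \left(\left(-1 + \frac{15}{17}\right) - 3\right) = 8 \left(- \frac{2}{17} - 3\right) = 8 \left(- \frac{53}{17}\right) = - \frac{424}{17}$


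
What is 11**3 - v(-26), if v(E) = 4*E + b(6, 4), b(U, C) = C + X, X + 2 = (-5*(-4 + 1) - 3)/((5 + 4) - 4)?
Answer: 7153/5 ≈ 1430.6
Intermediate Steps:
X = 2/5 (X = -2 + (-5*(-4 + 1) - 3)/((5 + 4) - 4) = -2 + (-5*(-3) - 3)/(9 - 4) = -2 + (15 - 3)/5 = -2 + 12*(1/5) = -2 + 12/5 = 2/5 ≈ 0.40000)
b(U, C) = 2/5 + C (b(U, C) = C + 2/5 = 2/5 + C)
v(E) = 22/5 + 4*E (v(E) = 4*E + (2/5 + 4) = 4*E + 22/5 = 22/5 + 4*E)
11**3 - v(-26) = 11**3 - (22/5 + 4*(-26)) = 1331 - (22/5 - 104) = 1331 - 1*(-498/5) = 1331 + 498/5 = 7153/5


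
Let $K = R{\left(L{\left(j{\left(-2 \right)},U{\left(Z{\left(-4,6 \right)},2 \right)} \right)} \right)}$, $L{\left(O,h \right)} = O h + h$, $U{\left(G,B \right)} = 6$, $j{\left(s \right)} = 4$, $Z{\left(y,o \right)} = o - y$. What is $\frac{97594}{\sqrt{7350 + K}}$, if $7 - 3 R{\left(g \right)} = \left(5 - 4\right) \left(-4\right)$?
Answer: $\frac{97594 \sqrt{66183}}{22061} \approx 1138.1$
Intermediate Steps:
$L{\left(O,h \right)} = h + O h$
$R{\left(g \right)} = \frac{11}{3}$ ($R{\left(g \right)} = \frac{7}{3} - \frac{\left(5 - 4\right) \left(-4\right)}{3} = \frac{7}{3} - \frac{1 \left(-4\right)}{3} = \frac{7}{3} - - \frac{4}{3} = \frac{7}{3} + \frac{4}{3} = \frac{11}{3}$)
$K = \frac{11}{3} \approx 3.6667$
$\frac{97594}{\sqrt{7350 + K}} = \frac{97594}{\sqrt{7350 + \frac{11}{3}}} = \frac{97594}{\sqrt{\frac{22061}{3}}} = \frac{97594}{\frac{1}{3} \sqrt{66183}} = 97594 \frac{\sqrt{66183}}{22061} = \frac{97594 \sqrt{66183}}{22061}$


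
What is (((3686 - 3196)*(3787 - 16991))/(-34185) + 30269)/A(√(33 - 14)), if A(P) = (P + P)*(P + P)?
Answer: 208243145/519612 ≈ 400.77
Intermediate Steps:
A(P) = 4*P² (A(P) = (2*P)*(2*P) = 4*P²)
(((3686 - 3196)*(3787 - 16991))/(-34185) + 30269)/A(√(33 - 14)) = (((3686 - 3196)*(3787 - 16991))/(-34185) + 30269)/((4*(√(33 - 14))²)) = ((490*(-13204))*(-1/34185) + 30269)/((4*(√19)²)) = (-6469960*(-1/34185) + 30269)/((4*19)) = (1293992/6837 + 30269)/76 = (208243145/6837)*(1/76) = 208243145/519612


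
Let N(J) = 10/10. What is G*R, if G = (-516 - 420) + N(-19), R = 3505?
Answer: -3277175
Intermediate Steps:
N(J) = 1 (N(J) = 10*(⅒) = 1)
G = -935 (G = (-516 - 420) + 1 = -936 + 1 = -935)
G*R = -935*3505 = -3277175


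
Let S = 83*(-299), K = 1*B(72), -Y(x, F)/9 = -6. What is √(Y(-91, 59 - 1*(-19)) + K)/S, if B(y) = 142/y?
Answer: -√2015/148902 ≈ -0.00030146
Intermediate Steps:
Y(x, F) = 54 (Y(x, F) = -9*(-6) = 54)
K = 71/36 (K = 1*(142/72) = 1*(142*(1/72)) = 1*(71/36) = 71/36 ≈ 1.9722)
S = -24817
√(Y(-91, 59 - 1*(-19)) + K)/S = √(54 + 71/36)/(-24817) = √(2015/36)*(-1/24817) = (√2015/6)*(-1/24817) = -√2015/148902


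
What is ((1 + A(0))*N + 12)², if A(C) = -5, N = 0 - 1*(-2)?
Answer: 16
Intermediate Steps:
N = 2 (N = 0 + 2 = 2)
((1 + A(0))*N + 12)² = ((1 - 5)*2 + 12)² = (-4*2 + 12)² = (-8 + 12)² = 4² = 16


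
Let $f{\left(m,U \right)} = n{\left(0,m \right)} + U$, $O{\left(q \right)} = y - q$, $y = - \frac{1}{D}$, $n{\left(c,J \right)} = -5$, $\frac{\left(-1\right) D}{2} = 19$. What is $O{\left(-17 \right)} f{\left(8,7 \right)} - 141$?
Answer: $- \frac{2032}{19} \approx -106.95$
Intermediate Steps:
$D = -38$ ($D = \left(-2\right) 19 = -38$)
$y = \frac{1}{38}$ ($y = - \frac{1}{-38} = \left(-1\right) \left(- \frac{1}{38}\right) = \frac{1}{38} \approx 0.026316$)
$O{\left(q \right)} = \frac{1}{38} - q$
$f{\left(m,U \right)} = -5 + U$
$O{\left(-17 \right)} f{\left(8,7 \right)} - 141 = \left(\frac{1}{38} - -17\right) \left(-5 + 7\right) - 141 = \left(\frac{1}{38} + 17\right) 2 - 141 = \frac{647}{38} \cdot 2 - 141 = \frac{647}{19} - 141 = - \frac{2032}{19}$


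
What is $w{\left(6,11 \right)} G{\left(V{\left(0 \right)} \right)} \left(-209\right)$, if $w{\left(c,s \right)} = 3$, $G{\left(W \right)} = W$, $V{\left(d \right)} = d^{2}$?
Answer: $0$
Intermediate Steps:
$w{\left(6,11 \right)} G{\left(V{\left(0 \right)} \right)} \left(-209\right) = 3 \cdot 0^{2} \left(-209\right) = 3 \cdot 0 \left(-209\right) = 0 \left(-209\right) = 0$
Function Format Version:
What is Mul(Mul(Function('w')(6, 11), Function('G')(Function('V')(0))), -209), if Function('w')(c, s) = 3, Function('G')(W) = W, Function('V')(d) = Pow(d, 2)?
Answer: 0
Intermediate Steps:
Mul(Mul(Function('w')(6, 11), Function('G')(Function('V')(0))), -209) = Mul(Mul(3, Pow(0, 2)), -209) = Mul(Mul(3, 0), -209) = Mul(0, -209) = 0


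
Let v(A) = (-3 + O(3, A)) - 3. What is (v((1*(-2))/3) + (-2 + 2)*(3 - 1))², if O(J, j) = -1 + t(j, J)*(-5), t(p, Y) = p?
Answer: 121/9 ≈ 13.444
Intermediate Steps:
O(J, j) = -1 - 5*j (O(J, j) = -1 + j*(-5) = -1 - 5*j)
v(A) = -7 - 5*A (v(A) = (-3 + (-1 - 5*A)) - 3 = (-4 - 5*A) - 3 = -7 - 5*A)
(v((1*(-2))/3) + (-2 + 2)*(3 - 1))² = ((-7 - 5*1*(-2)/3) + (-2 + 2)*(3 - 1))² = ((-7 - (-10)/3) + 0*2)² = ((-7 - 5*(-⅔)) + 0)² = ((-7 + 10/3) + 0)² = (-11/3 + 0)² = (-11/3)² = 121/9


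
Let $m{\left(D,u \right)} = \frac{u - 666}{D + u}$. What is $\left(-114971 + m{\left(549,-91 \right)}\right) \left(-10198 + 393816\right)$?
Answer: $- \frac{10100177622275}{229} \approx -4.4106 \cdot 10^{10}$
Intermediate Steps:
$m{\left(D,u \right)} = \frac{-666 + u}{D + u}$
$\left(-114971 + m{\left(549,-91 \right)}\right) \left(-10198 + 393816\right) = \left(-114971 + \frac{-666 - 91}{549 - 91}\right) \left(-10198 + 393816\right) = \left(-114971 + \frac{1}{458} \left(-757\right)\right) 383618 = \left(-114971 - \frac{757}{458}\right) 383618 = \left(- \frac{52657475}{458}\right) 383618 = - \frac{10100177622275}{229}$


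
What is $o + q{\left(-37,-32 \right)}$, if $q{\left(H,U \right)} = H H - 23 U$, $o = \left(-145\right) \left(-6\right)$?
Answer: $2975$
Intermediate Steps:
$o = 870$
$q{\left(H,U \right)} = H^{2} - 23 U$
$o + q{\left(-37,-32 \right)} = 870 - \left(-736 - \left(-37\right)^{2}\right) = 870 + \left(1369 + 736\right) = 870 + 2105 = 2975$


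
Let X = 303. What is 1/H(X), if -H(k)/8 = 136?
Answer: -1/1088 ≈ -0.00091912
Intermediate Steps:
H(k) = -1088 (H(k) = -8*136 = -1088)
1/H(X) = 1/(-1088) = -1/1088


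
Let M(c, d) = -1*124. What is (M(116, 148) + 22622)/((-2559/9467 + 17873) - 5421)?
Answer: 30426938/16840075 ≈ 1.8068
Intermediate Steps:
M(c, d) = -124
(M(116, 148) + 22622)/((-2559/9467 + 17873) - 5421) = (-124 + 22622)/((-2559/9467 + 17873) - 5421) = 22498/((-2559*1/9467 + 17873) - 5421) = 22498/((-2559/9467 + 17873) - 5421) = 22498/(169201132/9467 - 5421) = 22498/(117880525/9467) = 22498*(9467/117880525) = 30426938/16840075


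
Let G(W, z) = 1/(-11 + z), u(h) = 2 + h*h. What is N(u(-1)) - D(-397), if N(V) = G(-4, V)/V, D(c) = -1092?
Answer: 26207/24 ≈ 1092.0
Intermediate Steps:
u(h) = 2 + h**2
N(V) = 1/(V*(-11 + V)) (N(V) = 1/((-11 + V)*V) = 1/(V*(-11 + V)))
N(u(-1)) - D(-397) = 1/((2 + (-1)**2)*(-11 + (2 + (-1)**2))) - 1*(-1092) = 1/((2 + 1)*(-11 + (2 + 1))) + 1092 = 1/(3*(-11 + 3)) + 1092 = (1/3)/(-8) + 1092 = (1/3)*(-1/8) + 1092 = -1/24 + 1092 = 26207/24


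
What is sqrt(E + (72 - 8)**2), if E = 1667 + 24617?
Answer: 14*sqrt(155) ≈ 174.30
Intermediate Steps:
E = 26284
sqrt(E + (72 - 8)**2) = sqrt(26284 + (72 - 8)**2) = sqrt(26284 + 64**2) = sqrt(26284 + 4096) = sqrt(30380) = 14*sqrt(155)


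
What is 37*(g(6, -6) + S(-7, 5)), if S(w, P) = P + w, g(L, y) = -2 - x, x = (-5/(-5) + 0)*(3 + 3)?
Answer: -370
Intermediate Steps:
x = 6 (x = (-5*(-⅕) + 0)*6 = (1 + 0)*6 = 1*6 = 6)
g(L, y) = -8 (g(L, y) = -2 - 1*6 = -2 - 6 = -8)
37*(g(6, -6) + S(-7, 5)) = 37*(-8 + (5 - 7)) = 37*(-8 - 2) = 37*(-10) = -370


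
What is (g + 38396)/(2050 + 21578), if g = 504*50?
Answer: 15899/5907 ≈ 2.6916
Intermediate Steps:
g = 25200
(g + 38396)/(2050 + 21578) = (25200 + 38396)/(2050 + 21578) = 63596/23628 = 63596*(1/23628) = 15899/5907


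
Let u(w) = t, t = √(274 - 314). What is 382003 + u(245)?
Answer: 382003 + 2*I*√10 ≈ 3.82e+5 + 6.3246*I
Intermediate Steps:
t = 2*I*√10 (t = √(-40) = 2*I*√10 ≈ 6.3246*I)
u(w) = 2*I*√10
382003 + u(245) = 382003 + 2*I*√10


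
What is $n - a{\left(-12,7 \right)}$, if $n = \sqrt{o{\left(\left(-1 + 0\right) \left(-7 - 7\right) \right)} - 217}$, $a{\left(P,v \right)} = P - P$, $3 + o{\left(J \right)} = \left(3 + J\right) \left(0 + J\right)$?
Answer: $3 \sqrt{2} \approx 4.2426$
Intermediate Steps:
$o{\left(J \right)} = -3 + J \left(3 + J\right)$ ($o{\left(J \right)} = -3 + \left(3 + J\right) \left(0 + J\right) = -3 + \left(3 + J\right) J = -3 + J \left(3 + J\right)$)
$a{\left(P,v \right)} = 0$
$n = 3 \sqrt{2}$ ($n = \sqrt{\left(-3 + \left(\left(-1 + 0\right) \left(-7 - 7\right)\right)^{2} + 3 \left(-1 + 0\right) \left(-7 - 7\right)\right) - 217} = \sqrt{\left(-3 + \left(\left(-1\right) \left(-14\right)\right)^{2} + 3 \left(\left(-1\right) \left(-14\right)\right)\right) - 217} = \sqrt{\left(-3 + 14^{2} + 3 \cdot 14\right) - 217} = \sqrt{\left(-3 + 196 + 42\right) - 217} = \sqrt{235 - 217} = \sqrt{18} = 3 \sqrt{2} \approx 4.2426$)
$n - a{\left(-12,7 \right)} = 3 \sqrt{2} - 0 = 3 \sqrt{2} + 0 = 3 \sqrt{2}$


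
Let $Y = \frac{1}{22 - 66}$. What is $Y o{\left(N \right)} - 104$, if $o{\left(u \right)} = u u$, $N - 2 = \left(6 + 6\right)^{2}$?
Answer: $- \frac{6473}{11} \approx -588.45$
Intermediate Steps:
$N = 146$ ($N = 2 + \left(6 + 6\right)^{2} = 2 + 12^{2} = 2 + 144 = 146$)
$o{\left(u \right)} = u^{2}$
$Y = - \frac{1}{44}$ ($Y = \frac{1}{-44} = - \frac{1}{44} \approx -0.022727$)
$Y o{\left(N \right)} - 104 = - \frac{146^{2}}{44} - 104 = \left(- \frac{1}{44}\right) 21316 - 104 = - \frac{5329}{11} - 104 = - \frac{6473}{11}$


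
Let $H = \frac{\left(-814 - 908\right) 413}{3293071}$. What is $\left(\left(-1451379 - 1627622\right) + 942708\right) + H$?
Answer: $- \frac{7034965236989}{3293071} \approx -2.1363 \cdot 10^{6}$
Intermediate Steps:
$H = - \frac{711186}{3293071}$ ($H = \left(-1722\right) 413 \cdot \frac{1}{3293071} = \left(-711186\right) \frac{1}{3293071} = - \frac{711186}{3293071} \approx -0.21596$)
$\left(\left(-1451379 - 1627622\right) + 942708\right) + H = \left(\left(-1451379 - 1627622\right) + 942708\right) - \frac{711186}{3293071} = \left(-3079001 + 942708\right) - \frac{711186}{3293071} = -2136293 - \frac{711186}{3293071} = - \frac{7034965236989}{3293071}$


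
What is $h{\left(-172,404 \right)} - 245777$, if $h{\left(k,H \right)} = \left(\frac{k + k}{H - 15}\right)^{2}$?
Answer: $- \frac{37191103081}{151321} \approx -2.4578 \cdot 10^{5}$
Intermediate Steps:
$h{\left(k,H \right)} = \frac{4 k^{2}}{\left(-15 + H\right)^{2}}$ ($h{\left(k,H \right)} = \left(\frac{2 k}{-15 + H}\right)^{2} = \frac{4 k^{2}}{\left(-15 + H\right)^{2}}$)
$h{\left(-172,404 \right)} - 245777 = \frac{4 \left(-172\right)^{2}}{\left(-15 + 404\right)^{2}} - 245777 = 4 \cdot 29584 \cdot \frac{1}{151321} - 245777 = \frac{118336}{151321} - 245777 = - \frac{37191103081}{151321}$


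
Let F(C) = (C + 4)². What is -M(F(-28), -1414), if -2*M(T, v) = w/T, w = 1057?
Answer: 1057/1152 ≈ 0.91753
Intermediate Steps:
F(C) = (4 + C)²
M(T, v) = -1057/(2*T)
-M(F(-28), -1414) = -(-1057)/(2*((4 - 28)²)) = -(-1057)/(2*((-24)²)) = -(-1057)/(2*576) = -1*(-1057/1152) = 1057/1152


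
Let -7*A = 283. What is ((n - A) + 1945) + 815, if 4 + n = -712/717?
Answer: 14030291/5019 ≈ 2795.4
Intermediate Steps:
A = -283/7 (A = -1/7*283 = -283/7 ≈ -40.429)
n = -3580/717 (n = -4 - 712/717 = -3580/717 ≈ -4.9930)
((n - A) + 1945) + 815 = ((-3580/717 - 1*(-283/7)) + 1945) + 815 = ((-3580/717 + 283/7) + 1945) + 815 = (177851/5019 + 1945) + 815 = 9939806/5019 + 815 = 14030291/5019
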